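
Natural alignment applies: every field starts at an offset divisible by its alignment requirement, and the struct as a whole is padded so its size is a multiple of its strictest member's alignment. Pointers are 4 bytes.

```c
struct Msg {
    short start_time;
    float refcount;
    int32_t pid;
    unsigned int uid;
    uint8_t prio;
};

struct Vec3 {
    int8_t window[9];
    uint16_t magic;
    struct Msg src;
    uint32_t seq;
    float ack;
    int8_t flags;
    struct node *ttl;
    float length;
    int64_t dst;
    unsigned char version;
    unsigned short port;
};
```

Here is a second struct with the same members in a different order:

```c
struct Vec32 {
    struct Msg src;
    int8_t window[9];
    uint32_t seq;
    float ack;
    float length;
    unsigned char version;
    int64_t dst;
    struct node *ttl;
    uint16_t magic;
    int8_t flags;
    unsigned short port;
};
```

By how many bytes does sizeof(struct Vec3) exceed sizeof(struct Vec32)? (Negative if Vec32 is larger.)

0

Msg: 0..2  start_time  (2B, 2-aligned); 2..4  -- padding (2B); 4..8  refcount  (4B, 4-aligned); 8..12  pid  (4B, 4-aligned); 12..16  uid  (4B, 4-aligned); 16..17  prio  (1B, 1-aligned); 17..20  -- tail padding (3B); sizeof = 20, alignof = 4
0..9  window  (9B, 1-aligned)
9..10  -- padding (1B)
10..12  magic  (2B, 2-aligned)
12..32  src  (20B, 4-aligned)
32..36  seq  (4B, 4-aligned)
36..40  ack  (4B, 4-aligned)
40..41  flags  (1B, 1-aligned)
41..44  -- padding (3B)
44..48  ttl  (4B, 4-aligned)
48..52  length  (4B, 4-aligned)
52..56  -- padding (4B)
56..64  dst  (8B, 8-aligned)
64..65  version  (1B, 1-aligned)
65..66  -- padding (1B)
66..68  port  (2B, 2-aligned)
68..72  -- tail padding (4B)
sizeof = 72, alignof = 8
— Vec32 —
0..20  src  (20B, 4-aligned)
20..29  window  (9B, 1-aligned)
29..32  -- padding (3B)
32..36  seq  (4B, 4-aligned)
36..40  ack  (4B, 4-aligned)
40..44  length  (4B, 4-aligned)
44..45  version  (1B, 1-aligned)
45..48  -- padding (3B)
48..56  dst  (8B, 8-aligned)
56..60  ttl  (4B, 4-aligned)
60..62  magic  (2B, 2-aligned)
62..63  flags  (1B, 1-aligned)
63..64  -- padding (1B)
64..66  port  (2B, 2-aligned)
66..72  -- tail padding (6B)
sizeof = 72, alignof = 8
72 − 72 = 0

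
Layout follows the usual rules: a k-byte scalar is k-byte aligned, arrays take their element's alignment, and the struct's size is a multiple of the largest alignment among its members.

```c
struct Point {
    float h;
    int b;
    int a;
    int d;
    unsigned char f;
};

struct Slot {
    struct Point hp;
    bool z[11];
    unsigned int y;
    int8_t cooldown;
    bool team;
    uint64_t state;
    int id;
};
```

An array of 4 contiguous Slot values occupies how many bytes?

224

Point: 0..4  h  (4B, 4-aligned); 4..8  b  (4B, 4-aligned); 8..12  a  (4B, 4-aligned); 12..16  d  (4B, 4-aligned); 16..17  f  (1B, 1-aligned); 17..20  -- tail padding (3B); sizeof = 20, alignof = 4
0..20  hp  (20B, 4-aligned)
20..31  z  (11B, 1-aligned)
31..32  -- padding (1B)
32..36  y  (4B, 4-aligned)
36..37  cooldown  (1B, 1-aligned)
37..38  team  (1B, 1-aligned)
38..40  -- padding (2B)
40..48  state  (8B, 8-aligned)
48..52  id  (4B, 4-aligned)
52..56  -- tail padding (4B)
sizeof = 56, alignof = 8
array of 4: 4 × 56 = 224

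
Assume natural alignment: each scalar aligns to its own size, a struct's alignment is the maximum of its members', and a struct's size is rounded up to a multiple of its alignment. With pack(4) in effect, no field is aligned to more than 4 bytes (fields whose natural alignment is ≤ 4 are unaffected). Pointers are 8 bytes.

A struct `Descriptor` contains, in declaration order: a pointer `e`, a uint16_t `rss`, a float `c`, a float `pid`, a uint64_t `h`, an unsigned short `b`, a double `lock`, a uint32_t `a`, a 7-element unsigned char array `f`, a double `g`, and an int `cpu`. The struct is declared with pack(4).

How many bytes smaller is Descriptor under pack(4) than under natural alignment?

16

natural layout:
  @0: e [8B, align 8] → 8
  @8: rss [2B, align 2] → 10
  +2 pad (align 4)
  @12: c [4B, align 4] → 16
  @16: pid [4B, align 4] → 20
  +4 pad (align 8)
  @24: h [8B, align 8] → 32
  @32: b [2B, align 2] → 34
  +6 pad (align 8)
  @40: lock [8B, align 8] → 48
  @48: a [4B, align 4] → 52
  @52: f [7B, align 1] → 59
  +5 pad (align 8)
  @64: g [8B, align 8] → 72
  @72: cpu [4B, align 4] → 76
  +4 tail pad (align 8)
  size 80, align 8
packed(4) layout:
  @0: e [8B, align 4] → 8
  @8: rss [2B, align 2] → 10
  +2 pad (align 4)
  @12: c [4B, align 4] → 16
  @16: pid [4B, align 4] → 20
  @20: h [8B, align 4] → 28
  @28: b [2B, align 2] → 30
  +2 pad (align 4)
  @32: lock [8B, align 4] → 40
  @40: a [4B, align 4] → 44
  @44: f [7B, align 1] → 51
  +1 pad (align 4)
  @52: g [8B, align 4] → 60
  @60: cpu [4B, align 4] → 64
  size 64, align 4
80 − 64 = 16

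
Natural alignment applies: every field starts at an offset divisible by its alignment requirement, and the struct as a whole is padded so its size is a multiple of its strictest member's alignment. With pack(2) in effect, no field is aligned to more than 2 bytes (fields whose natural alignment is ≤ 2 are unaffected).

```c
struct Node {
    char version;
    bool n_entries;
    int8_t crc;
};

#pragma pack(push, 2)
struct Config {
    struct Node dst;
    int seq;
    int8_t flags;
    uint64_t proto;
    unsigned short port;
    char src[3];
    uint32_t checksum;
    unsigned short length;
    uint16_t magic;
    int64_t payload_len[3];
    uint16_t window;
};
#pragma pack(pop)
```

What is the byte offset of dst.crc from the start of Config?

Node: version at 0 (size 1, align 1) → ends 1; n_entries at 1 (size 1, align 1) → ends 2; crc at 2 (size 1, align 1) → ends 3; total 3 bytes, alignment 1
dst at 0 (size 3, align 1) → ends 3
within Node: crc at 2
0 + 2 = 2

2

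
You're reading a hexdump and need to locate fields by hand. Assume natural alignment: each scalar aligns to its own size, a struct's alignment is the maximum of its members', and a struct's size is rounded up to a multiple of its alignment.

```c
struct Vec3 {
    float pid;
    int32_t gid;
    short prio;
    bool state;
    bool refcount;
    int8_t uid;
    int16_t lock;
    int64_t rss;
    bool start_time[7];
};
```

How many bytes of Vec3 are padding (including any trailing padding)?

pid at 0 (size 4, align 4) → ends 4
gid at 4 (size 4, align 4) → ends 8
prio at 8 (size 2, align 2) → ends 10
state at 10 (size 1, align 1) → ends 11
refcount at 11 (size 1, align 1) → ends 12
uid at 12 (size 1, align 1) → ends 13
pad 1 to align 2 for lock
lock at 14 (size 2, align 2) → ends 16
rss at 16 (size 8, align 8) → ends 24
start_time at 24 (size 7, align 1) → ends 31
tail pad 1 to reach multiple of 8
total 32 bytes, alignment 8
data bytes 30, size 32 → padding 2

2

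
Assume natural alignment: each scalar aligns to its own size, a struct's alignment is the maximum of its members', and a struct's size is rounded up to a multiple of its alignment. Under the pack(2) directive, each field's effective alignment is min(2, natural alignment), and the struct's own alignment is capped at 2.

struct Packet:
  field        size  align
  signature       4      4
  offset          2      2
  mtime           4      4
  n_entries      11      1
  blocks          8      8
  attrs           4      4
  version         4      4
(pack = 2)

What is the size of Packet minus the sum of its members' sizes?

signature at 0 (size 4, align 2) → ends 4
offset at 4 (size 2, align 2) → ends 6
mtime at 6 (size 4, align 2) → ends 10
n_entries at 10 (size 11, align 1) → ends 21
pad 1 to align 2 for blocks
blocks at 22 (size 8, align 2) → ends 30
attrs at 30 (size 4, align 2) → ends 34
version at 34 (size 4, align 2) → ends 38
total 38 bytes, alignment 2
data bytes 37, size 38 → padding 1

1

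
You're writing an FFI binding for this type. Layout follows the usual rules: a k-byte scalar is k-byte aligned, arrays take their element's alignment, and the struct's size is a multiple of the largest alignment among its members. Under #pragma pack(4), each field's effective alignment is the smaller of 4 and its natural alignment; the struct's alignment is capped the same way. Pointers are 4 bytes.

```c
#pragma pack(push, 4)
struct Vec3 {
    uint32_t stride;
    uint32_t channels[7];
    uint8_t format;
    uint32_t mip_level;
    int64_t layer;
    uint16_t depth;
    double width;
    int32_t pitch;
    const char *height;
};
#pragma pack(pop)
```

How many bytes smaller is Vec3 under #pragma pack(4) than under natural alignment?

4

natural layout:
  stride at 0 (size 4, align 4) → ends 4
  channels at 4 (size 28, align 4) → ends 32
  format at 32 (size 1, align 1) → ends 33
  pad 3 to align 4 for mip_level
  mip_level at 36 (size 4, align 4) → ends 40
  layer at 40 (size 8, align 8) → ends 48
  depth at 48 (size 2, align 2) → ends 50
  pad 6 to align 8 for width
  width at 56 (size 8, align 8) → ends 64
  pitch at 64 (size 4, align 4) → ends 68
  height at 68 (size 4, align 4) → ends 72
  total 72 bytes, alignment 8
packed(4) layout:
  stride at 0 (size 4, align 4) → ends 4
  channels at 4 (size 28, align 4) → ends 32
  format at 32 (size 1, align 1) → ends 33
  pad 3 to align 4 for mip_level
  mip_level at 36 (size 4, align 4) → ends 40
  layer at 40 (size 8, align 4) → ends 48
  depth at 48 (size 2, align 2) → ends 50
  pad 2 to align 4 for width
  width at 52 (size 8, align 4) → ends 60
  pitch at 60 (size 4, align 4) → ends 64
  height at 64 (size 4, align 4) → ends 68
  total 68 bytes, alignment 4
72 − 68 = 4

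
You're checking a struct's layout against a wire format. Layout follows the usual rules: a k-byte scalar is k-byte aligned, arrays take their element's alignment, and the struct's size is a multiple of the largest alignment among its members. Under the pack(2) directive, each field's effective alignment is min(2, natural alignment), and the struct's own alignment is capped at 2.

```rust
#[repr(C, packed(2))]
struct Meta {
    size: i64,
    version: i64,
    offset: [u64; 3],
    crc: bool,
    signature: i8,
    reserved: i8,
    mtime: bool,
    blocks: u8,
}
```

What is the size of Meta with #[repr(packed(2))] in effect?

46

0..8  size  (8B, 2-aligned)
8..16  version  (8B, 2-aligned)
16..40  offset  (24B, 2-aligned)
40..41  crc  (1B, 1-aligned)
41..42  signature  (1B, 1-aligned)
42..43  reserved  (1B, 1-aligned)
43..44  mtime  (1B, 1-aligned)
44..45  blocks  (1B, 1-aligned)
45..46  -- tail padding (1B)
sizeof = 46, alignof = 2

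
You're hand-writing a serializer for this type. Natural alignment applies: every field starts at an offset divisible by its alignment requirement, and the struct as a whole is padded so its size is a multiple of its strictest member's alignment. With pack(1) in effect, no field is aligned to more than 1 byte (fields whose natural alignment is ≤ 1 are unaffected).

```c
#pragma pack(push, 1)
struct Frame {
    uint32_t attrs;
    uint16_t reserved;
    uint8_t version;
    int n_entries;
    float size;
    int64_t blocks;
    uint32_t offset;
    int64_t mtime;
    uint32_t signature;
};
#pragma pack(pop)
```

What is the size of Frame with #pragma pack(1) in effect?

39

attrs at 0 (size 4, align 1) → ends 4
reserved at 4 (size 2, align 1) → ends 6
version at 6 (size 1, align 1) → ends 7
n_entries at 7 (size 4, align 1) → ends 11
size at 11 (size 4, align 1) → ends 15
blocks at 15 (size 8, align 1) → ends 23
offset at 23 (size 4, align 1) → ends 27
mtime at 27 (size 8, align 1) → ends 35
signature at 35 (size 4, align 1) → ends 39
total 39 bytes, alignment 1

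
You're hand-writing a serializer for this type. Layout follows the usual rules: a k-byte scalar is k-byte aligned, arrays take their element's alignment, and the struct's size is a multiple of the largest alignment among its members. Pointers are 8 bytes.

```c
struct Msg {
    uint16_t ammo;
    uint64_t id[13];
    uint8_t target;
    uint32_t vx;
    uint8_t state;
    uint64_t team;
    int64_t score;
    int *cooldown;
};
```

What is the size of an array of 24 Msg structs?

3648

@0: ammo [2B, align 2] → 2
+6 pad (align 8)
@8: id [104B, align 8] → 112
@112: target [1B, align 1] → 113
+3 pad (align 4)
@116: vx [4B, align 4] → 120
@120: state [1B, align 1] → 121
+7 pad (align 8)
@128: team [8B, align 8] → 136
@136: score [8B, align 8] → 144
@144: cooldown [8B, align 8] → 152
size 152, align 8
array of 24: 24 × 152 = 3648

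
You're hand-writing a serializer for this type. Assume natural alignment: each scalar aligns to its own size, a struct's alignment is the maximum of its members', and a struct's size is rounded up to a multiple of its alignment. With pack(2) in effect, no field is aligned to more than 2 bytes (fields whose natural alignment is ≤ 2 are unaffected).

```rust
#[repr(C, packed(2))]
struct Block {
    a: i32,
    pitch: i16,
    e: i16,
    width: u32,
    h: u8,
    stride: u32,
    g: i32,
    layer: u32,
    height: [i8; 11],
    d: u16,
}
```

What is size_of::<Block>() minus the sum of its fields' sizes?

2

0..4  a  (4B, 2-aligned)
4..6  pitch  (2B, 2-aligned)
6..8  e  (2B, 2-aligned)
8..12  width  (4B, 2-aligned)
12..13  h  (1B, 1-aligned)
13..14  -- padding (1B)
14..18  stride  (4B, 2-aligned)
18..22  g  (4B, 2-aligned)
22..26  layer  (4B, 2-aligned)
26..37  height  (11B, 1-aligned)
37..38  -- padding (1B)
38..40  d  (2B, 2-aligned)
sizeof = 40, alignof = 2
data bytes 38, size 40 → padding 2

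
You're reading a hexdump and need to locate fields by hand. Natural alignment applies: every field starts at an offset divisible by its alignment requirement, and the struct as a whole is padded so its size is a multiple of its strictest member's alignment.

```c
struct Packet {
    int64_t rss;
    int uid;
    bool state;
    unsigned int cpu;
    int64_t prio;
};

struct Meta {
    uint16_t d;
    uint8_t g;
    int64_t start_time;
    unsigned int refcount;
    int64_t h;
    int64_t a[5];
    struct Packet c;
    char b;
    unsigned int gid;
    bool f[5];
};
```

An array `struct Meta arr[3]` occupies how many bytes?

360

Packet: @0: rss [8B, align 8] → 8; @8: uid [4B, align 4] → 12; @12: state [1B, align 1] → 13; +3 pad (align 4); @16: cpu [4B, align 4] → 20; +4 pad (align 8); @24: prio [8B, align 8] → 32; size 32, align 8
@0: d [2B, align 2] → 2
@2: g [1B, align 1] → 3
+5 pad (align 8)
@8: start_time [8B, align 8] → 16
@16: refcount [4B, align 4] → 20
+4 pad (align 8)
@24: h [8B, align 8] → 32
@32: a [40B, align 8] → 72
@72: c [32B, align 8] → 104
@104: b [1B, align 1] → 105
+3 pad (align 4)
@108: gid [4B, align 4] → 112
@112: f [5B, align 1] → 117
+3 tail pad (align 8)
size 120, align 8
array of 3: 3 × 120 = 360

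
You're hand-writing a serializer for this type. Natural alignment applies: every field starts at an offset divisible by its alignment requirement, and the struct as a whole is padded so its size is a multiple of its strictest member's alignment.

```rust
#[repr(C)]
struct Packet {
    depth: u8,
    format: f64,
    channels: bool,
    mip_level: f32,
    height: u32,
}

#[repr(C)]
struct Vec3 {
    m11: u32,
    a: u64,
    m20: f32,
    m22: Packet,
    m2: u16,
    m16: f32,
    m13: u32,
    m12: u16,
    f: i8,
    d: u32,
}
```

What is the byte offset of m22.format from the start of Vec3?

Packet: @0: depth [1B, align 1] → 1; +7 pad (align 8); @8: format [8B, align 8] → 16; @16: channels [1B, align 1] → 17; +3 pad (align 4); @20: mip_level [4B, align 4] → 24; @24: height [4B, align 4] → 28; +4 tail pad (align 8); size 32, align 8
@0: m11 [4B, align 4] → 4
+4 pad (align 8)
@8: a [8B, align 8] → 16
@16: m20 [4B, align 4] → 20
+4 pad (align 8)
@24: m22 [32B, align 8] → 56
within Packet: format at 8
24 + 8 = 32

32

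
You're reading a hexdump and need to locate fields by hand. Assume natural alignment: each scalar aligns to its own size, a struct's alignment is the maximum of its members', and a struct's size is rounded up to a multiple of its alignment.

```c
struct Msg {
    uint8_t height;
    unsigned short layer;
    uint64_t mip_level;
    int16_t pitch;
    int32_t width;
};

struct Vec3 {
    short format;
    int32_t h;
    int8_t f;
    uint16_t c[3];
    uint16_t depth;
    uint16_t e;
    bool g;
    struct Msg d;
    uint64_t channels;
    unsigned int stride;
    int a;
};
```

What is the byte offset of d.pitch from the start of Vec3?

40

Msg: 0..1  height  (1B, 1-aligned); 1..2  -- padding (1B); 2..4  layer  (2B, 2-aligned); 4..8  -- padding (4B); 8..16  mip_level  (8B, 8-aligned); 16..18  pitch  (2B, 2-aligned); 18..20  -- padding (2B); 20..24  width  (4B, 4-aligned); sizeof = 24, alignof = 8
0..2  format  (2B, 2-aligned)
2..4  -- padding (2B)
4..8  h  (4B, 4-aligned)
8..9  f  (1B, 1-aligned)
9..10  -- padding (1B)
10..16  c  (6B, 2-aligned)
16..18  depth  (2B, 2-aligned)
18..20  e  (2B, 2-aligned)
20..21  g  (1B, 1-aligned)
21..24  -- padding (3B)
24..48  d  (24B, 8-aligned)
within Msg: pitch at 16
24 + 16 = 40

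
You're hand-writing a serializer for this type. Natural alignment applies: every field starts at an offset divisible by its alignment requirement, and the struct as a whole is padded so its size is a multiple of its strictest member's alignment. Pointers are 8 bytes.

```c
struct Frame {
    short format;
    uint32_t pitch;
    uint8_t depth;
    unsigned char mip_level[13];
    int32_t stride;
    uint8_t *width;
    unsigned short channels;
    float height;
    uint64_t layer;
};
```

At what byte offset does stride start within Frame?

@0: format [2B, align 2] → 2
+2 pad (align 4)
@4: pitch [4B, align 4] → 8
@8: depth [1B, align 1] → 9
@9: mip_level [13B, align 1] → 22
+2 pad (align 4)
@24: stride [4B, align 4] → 28

24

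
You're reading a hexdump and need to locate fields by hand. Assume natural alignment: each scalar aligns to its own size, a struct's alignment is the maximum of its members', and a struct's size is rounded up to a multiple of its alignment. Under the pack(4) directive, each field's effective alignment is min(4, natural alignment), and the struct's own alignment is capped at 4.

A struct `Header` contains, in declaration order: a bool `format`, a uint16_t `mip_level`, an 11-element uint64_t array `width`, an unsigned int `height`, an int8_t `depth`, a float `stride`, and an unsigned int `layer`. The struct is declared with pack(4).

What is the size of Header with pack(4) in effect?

0..1  format  (1B, 1-aligned)
1..2  -- padding (1B)
2..4  mip_level  (2B, 2-aligned)
4..92  width  (88B, 4-aligned)
92..96  height  (4B, 4-aligned)
96..97  depth  (1B, 1-aligned)
97..100  -- padding (3B)
100..104  stride  (4B, 4-aligned)
104..108  layer  (4B, 4-aligned)
sizeof = 108, alignof = 4

108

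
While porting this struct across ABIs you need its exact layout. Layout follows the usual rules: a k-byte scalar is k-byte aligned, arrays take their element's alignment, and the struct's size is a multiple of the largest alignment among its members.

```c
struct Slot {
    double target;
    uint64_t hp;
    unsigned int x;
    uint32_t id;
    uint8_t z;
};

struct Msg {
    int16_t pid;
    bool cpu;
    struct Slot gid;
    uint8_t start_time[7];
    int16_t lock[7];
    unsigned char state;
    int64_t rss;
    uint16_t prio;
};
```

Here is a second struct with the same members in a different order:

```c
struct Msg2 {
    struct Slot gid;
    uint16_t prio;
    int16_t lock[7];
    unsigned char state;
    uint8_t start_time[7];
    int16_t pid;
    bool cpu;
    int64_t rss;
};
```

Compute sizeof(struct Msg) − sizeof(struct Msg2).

8

Slot: @0: target [8B, align 8] → 8; @8: hp [8B, align 8] → 16; @16: x [4B, align 4] → 20; @20: id [4B, align 4] → 24; @24: z [1B, align 1] → 25; +7 tail pad (align 8); size 32, align 8
@0: pid [2B, align 2] → 2
@2: cpu [1B, align 1] → 3
+5 pad (align 8)
@8: gid [32B, align 8] → 40
@40: start_time [7B, align 1] → 47
+1 pad (align 2)
@48: lock [14B, align 2] → 62
@62: state [1B, align 1] → 63
+1 pad (align 8)
@64: rss [8B, align 8] → 72
@72: prio [2B, align 2] → 74
+6 tail pad (align 8)
size 80, align 8
— Msg2 —
@0: gid [32B, align 8] → 32
@32: prio [2B, align 2] → 34
@34: lock [14B, align 2] → 48
@48: state [1B, align 1] → 49
@49: start_time [7B, align 1] → 56
@56: pid [2B, align 2] → 58
@58: cpu [1B, align 1] → 59
+5 pad (align 8)
@64: rss [8B, align 8] → 72
size 72, align 8
80 − 72 = 8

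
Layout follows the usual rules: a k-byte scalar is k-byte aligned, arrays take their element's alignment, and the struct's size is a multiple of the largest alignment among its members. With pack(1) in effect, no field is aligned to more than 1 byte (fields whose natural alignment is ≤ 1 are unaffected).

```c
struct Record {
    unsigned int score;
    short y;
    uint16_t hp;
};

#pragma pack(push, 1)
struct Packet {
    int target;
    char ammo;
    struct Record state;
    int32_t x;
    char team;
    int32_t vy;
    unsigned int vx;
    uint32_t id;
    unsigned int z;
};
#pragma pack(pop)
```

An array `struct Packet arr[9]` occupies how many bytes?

306

Record: 0..4  score  (4B, 4-aligned); 4..6  y  (2B, 2-aligned); 6..8  hp  (2B, 2-aligned); sizeof = 8, alignof = 4
0..4  target  (4B, 1-aligned)
4..5  ammo  (1B, 1-aligned)
5..13  state  (8B, 1-aligned)
13..17  x  (4B, 1-aligned)
17..18  team  (1B, 1-aligned)
18..22  vy  (4B, 1-aligned)
22..26  vx  (4B, 1-aligned)
26..30  id  (4B, 1-aligned)
30..34  z  (4B, 1-aligned)
sizeof = 34, alignof = 1
array of 9: 9 × 34 = 306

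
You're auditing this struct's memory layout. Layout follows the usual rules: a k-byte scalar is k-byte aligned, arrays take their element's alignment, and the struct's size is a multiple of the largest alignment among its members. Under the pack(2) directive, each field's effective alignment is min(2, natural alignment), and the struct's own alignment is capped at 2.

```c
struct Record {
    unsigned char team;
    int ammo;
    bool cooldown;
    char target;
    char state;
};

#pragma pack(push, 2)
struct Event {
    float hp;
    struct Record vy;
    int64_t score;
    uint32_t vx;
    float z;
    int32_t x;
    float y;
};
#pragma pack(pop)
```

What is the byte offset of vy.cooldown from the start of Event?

Record: @0: team [1B, align 1] → 1; +3 pad (align 4); @4: ammo [4B, align 4] → 8; @8: cooldown [1B, align 1] → 9; @9: target [1B, align 1] → 10; @10: state [1B, align 1] → 11; +1 tail pad (align 4); size 12, align 4
@0: hp [4B, align 2] → 4
@4: vy [12B, align 2] → 16
within Record: cooldown at 8
4 + 8 = 12

12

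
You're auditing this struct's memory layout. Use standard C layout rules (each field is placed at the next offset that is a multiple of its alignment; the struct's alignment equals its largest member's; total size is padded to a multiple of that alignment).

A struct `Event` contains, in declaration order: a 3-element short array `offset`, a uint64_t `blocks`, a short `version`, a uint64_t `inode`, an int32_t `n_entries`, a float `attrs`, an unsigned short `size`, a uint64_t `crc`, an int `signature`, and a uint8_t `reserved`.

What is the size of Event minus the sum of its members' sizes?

offset at 0 (size 6, align 2) → ends 6
pad 2 to align 8 for blocks
blocks at 8 (size 8, align 8) → ends 16
version at 16 (size 2, align 2) → ends 18
pad 6 to align 8 for inode
inode at 24 (size 8, align 8) → ends 32
n_entries at 32 (size 4, align 4) → ends 36
attrs at 36 (size 4, align 4) → ends 40
size at 40 (size 2, align 2) → ends 42
pad 6 to align 8 for crc
crc at 48 (size 8, align 8) → ends 56
signature at 56 (size 4, align 4) → ends 60
reserved at 60 (size 1, align 1) → ends 61
tail pad 3 to reach multiple of 8
total 64 bytes, alignment 8
data bytes 47, size 64 → padding 17

17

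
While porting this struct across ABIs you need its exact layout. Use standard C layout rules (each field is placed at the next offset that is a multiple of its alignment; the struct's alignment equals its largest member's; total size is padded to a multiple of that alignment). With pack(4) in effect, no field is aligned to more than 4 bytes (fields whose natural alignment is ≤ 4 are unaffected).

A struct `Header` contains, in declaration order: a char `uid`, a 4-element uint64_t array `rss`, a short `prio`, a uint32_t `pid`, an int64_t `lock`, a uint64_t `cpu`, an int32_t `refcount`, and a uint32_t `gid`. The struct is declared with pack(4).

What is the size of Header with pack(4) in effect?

68

0..1  uid  (1B, 1-aligned)
1..4  -- padding (3B)
4..36  rss  (32B, 4-aligned)
36..38  prio  (2B, 2-aligned)
38..40  -- padding (2B)
40..44  pid  (4B, 4-aligned)
44..52  lock  (8B, 4-aligned)
52..60  cpu  (8B, 4-aligned)
60..64  refcount  (4B, 4-aligned)
64..68  gid  (4B, 4-aligned)
sizeof = 68, alignof = 4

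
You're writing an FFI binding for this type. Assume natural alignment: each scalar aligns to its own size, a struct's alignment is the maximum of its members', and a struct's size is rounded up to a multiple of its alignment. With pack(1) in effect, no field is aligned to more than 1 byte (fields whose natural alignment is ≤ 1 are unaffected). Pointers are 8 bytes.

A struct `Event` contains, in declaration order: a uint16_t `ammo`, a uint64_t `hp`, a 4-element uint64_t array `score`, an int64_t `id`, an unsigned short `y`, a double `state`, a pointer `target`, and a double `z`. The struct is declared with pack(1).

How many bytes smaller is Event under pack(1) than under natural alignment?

natural layout:
  ammo at 0 (size 2, align 2) → ends 2
  pad 6 to align 8 for hp
  hp at 8 (size 8, align 8) → ends 16
  score at 16 (size 32, align 8) → ends 48
  id at 48 (size 8, align 8) → ends 56
  y at 56 (size 2, align 2) → ends 58
  pad 6 to align 8 for state
  state at 64 (size 8, align 8) → ends 72
  target at 72 (size 8, align 8) → ends 80
  z at 80 (size 8, align 8) → ends 88
  total 88 bytes, alignment 8
packed(1) layout:
  ammo at 0 (size 2, align 1) → ends 2
  hp at 2 (size 8, align 1) → ends 10
  score at 10 (size 32, align 1) → ends 42
  id at 42 (size 8, align 1) → ends 50
  y at 50 (size 2, align 1) → ends 52
  state at 52 (size 8, align 1) → ends 60
  target at 60 (size 8, align 1) → ends 68
  z at 68 (size 8, align 1) → ends 76
  total 76 bytes, alignment 1
88 − 76 = 12

12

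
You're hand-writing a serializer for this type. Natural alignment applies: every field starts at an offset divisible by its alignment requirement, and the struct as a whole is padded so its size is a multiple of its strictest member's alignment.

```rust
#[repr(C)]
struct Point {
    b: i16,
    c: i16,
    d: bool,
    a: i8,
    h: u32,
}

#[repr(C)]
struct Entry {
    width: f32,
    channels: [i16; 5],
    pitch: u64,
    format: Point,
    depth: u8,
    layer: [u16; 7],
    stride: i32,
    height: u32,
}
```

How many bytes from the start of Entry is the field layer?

Point: b at 0 (size 2, align 2) → ends 2; c at 2 (size 2, align 2) → ends 4; d at 4 (size 1, align 1) → ends 5; a at 5 (size 1, align 1) → ends 6; pad 2 to align 4 for h; h at 8 (size 4, align 4) → ends 12; total 12 bytes, alignment 4
width at 0 (size 4, align 4) → ends 4
channels at 4 (size 10, align 2) → ends 14
pad 2 to align 8 for pitch
pitch at 16 (size 8, align 8) → ends 24
format at 24 (size 12, align 4) → ends 36
depth at 36 (size 1, align 1) → ends 37
pad 1 to align 2 for layer
layer at 38 (size 14, align 2) → ends 52

38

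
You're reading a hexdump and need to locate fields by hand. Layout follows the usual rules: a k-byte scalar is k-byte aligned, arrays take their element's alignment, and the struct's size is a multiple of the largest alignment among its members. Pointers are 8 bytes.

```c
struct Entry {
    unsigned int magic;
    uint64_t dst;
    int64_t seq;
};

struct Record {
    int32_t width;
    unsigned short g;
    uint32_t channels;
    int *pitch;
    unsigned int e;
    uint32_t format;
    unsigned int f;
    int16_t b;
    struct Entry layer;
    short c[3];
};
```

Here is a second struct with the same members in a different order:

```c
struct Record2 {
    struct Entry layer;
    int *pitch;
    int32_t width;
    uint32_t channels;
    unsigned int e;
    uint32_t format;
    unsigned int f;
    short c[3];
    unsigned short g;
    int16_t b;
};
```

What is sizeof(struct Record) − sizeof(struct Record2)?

8

Entry: magic at 0 (size 4, align 4) → ends 4; pad 4 to align 8 for dst; dst at 8 (size 8, align 8) → ends 16; seq at 16 (size 8, align 8) → ends 24; total 24 bytes, alignment 8
width at 0 (size 4, align 4) → ends 4
g at 4 (size 2, align 2) → ends 6
pad 2 to align 4 for channels
channels at 8 (size 4, align 4) → ends 12
pad 4 to align 8 for pitch
pitch at 16 (size 8, align 8) → ends 24
e at 24 (size 4, align 4) → ends 28
format at 28 (size 4, align 4) → ends 32
f at 32 (size 4, align 4) → ends 36
b at 36 (size 2, align 2) → ends 38
pad 2 to align 8 for layer
layer at 40 (size 24, align 8) → ends 64
c at 64 (size 6, align 2) → ends 70
tail pad 2 to reach multiple of 8
total 72 bytes, alignment 8
— Record2 —
layer at 0 (size 24, align 8) → ends 24
pitch at 24 (size 8, align 8) → ends 32
width at 32 (size 4, align 4) → ends 36
channels at 36 (size 4, align 4) → ends 40
e at 40 (size 4, align 4) → ends 44
format at 44 (size 4, align 4) → ends 48
f at 48 (size 4, align 4) → ends 52
c at 52 (size 6, align 2) → ends 58
g at 58 (size 2, align 2) → ends 60
b at 60 (size 2, align 2) → ends 62
tail pad 2 to reach multiple of 8
total 64 bytes, alignment 8
72 − 64 = 8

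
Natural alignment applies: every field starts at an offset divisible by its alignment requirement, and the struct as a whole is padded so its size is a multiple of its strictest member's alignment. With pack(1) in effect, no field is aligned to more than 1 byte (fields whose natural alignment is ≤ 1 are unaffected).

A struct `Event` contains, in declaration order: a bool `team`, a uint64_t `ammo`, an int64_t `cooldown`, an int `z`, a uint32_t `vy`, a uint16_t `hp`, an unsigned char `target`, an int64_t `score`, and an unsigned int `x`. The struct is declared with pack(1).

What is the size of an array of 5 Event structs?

200

0..1  team  (1B, 1-aligned)
1..9  ammo  (8B, 1-aligned)
9..17  cooldown  (8B, 1-aligned)
17..21  z  (4B, 1-aligned)
21..25  vy  (4B, 1-aligned)
25..27  hp  (2B, 1-aligned)
27..28  target  (1B, 1-aligned)
28..36  score  (8B, 1-aligned)
36..40  x  (4B, 1-aligned)
sizeof = 40, alignof = 1
array of 5: 5 × 40 = 200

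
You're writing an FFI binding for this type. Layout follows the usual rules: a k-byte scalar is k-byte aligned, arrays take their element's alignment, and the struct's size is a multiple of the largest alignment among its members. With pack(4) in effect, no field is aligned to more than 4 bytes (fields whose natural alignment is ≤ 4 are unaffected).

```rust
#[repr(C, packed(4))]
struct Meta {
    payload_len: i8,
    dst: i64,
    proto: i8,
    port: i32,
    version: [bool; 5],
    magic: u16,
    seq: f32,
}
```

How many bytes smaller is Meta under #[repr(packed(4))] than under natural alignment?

8

natural layout:
  @0: payload_len [1B, align 1] → 1
  +7 pad (align 8)
  @8: dst [8B, align 8] → 16
  @16: proto [1B, align 1] → 17
  +3 pad (align 4)
  @20: port [4B, align 4] → 24
  @24: version [5B, align 1] → 29
  +1 pad (align 2)
  @30: magic [2B, align 2] → 32
  @32: seq [4B, align 4] → 36
  +4 tail pad (align 8)
  size 40, align 8
packed(4) layout:
  @0: payload_len [1B, align 1] → 1
  +3 pad (align 4)
  @4: dst [8B, align 4] → 12
  @12: proto [1B, align 1] → 13
  +3 pad (align 4)
  @16: port [4B, align 4] → 20
  @20: version [5B, align 1] → 25
  +1 pad (align 2)
  @26: magic [2B, align 2] → 28
  @28: seq [4B, align 4] → 32
  size 32, align 4
40 − 32 = 8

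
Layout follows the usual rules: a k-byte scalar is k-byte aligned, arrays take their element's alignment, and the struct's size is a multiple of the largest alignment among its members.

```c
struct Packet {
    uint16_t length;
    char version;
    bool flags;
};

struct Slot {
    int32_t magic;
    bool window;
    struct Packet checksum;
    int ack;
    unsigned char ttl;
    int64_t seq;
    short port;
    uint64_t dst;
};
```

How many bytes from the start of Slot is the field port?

32

Packet: @0: length [2B, align 2] → 2; @2: version [1B, align 1] → 3; @3: flags [1B, align 1] → 4; size 4, align 2
@0: magic [4B, align 4] → 4
@4: window [1B, align 1] → 5
+1 pad (align 2)
@6: checksum [4B, align 2] → 10
+2 pad (align 4)
@12: ack [4B, align 4] → 16
@16: ttl [1B, align 1] → 17
+7 pad (align 8)
@24: seq [8B, align 8] → 32
@32: port [2B, align 2] → 34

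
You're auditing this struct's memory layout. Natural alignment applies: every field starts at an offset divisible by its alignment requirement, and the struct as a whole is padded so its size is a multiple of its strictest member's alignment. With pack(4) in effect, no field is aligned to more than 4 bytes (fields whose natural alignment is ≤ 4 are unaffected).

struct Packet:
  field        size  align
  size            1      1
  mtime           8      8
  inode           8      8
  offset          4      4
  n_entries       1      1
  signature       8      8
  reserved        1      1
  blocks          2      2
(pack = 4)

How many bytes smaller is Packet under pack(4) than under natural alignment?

natural layout:
  0..1  size  (1B, 1-aligned)
  1..8  -- padding (7B)
  8..16  mtime  (8B, 8-aligned)
  16..24  inode  (8B, 8-aligned)
  24..28  offset  (4B, 4-aligned)
  28..29  n_entries  (1B, 1-aligned)
  29..32  -- padding (3B)
  32..40  signature  (8B, 8-aligned)
  40..41  reserved  (1B, 1-aligned)
  41..42  -- padding (1B)
  42..44  blocks  (2B, 2-aligned)
  44..48  -- tail padding (4B)
  sizeof = 48, alignof = 8
packed(4) layout:
  0..1  size  (1B, 1-aligned)
  1..4  -- padding (3B)
  4..12  mtime  (8B, 4-aligned)
  12..20  inode  (8B, 4-aligned)
  20..24  offset  (4B, 4-aligned)
  24..25  n_entries  (1B, 1-aligned)
  25..28  -- padding (3B)
  28..36  signature  (8B, 4-aligned)
  36..37  reserved  (1B, 1-aligned)
  37..38  -- padding (1B)
  38..40  blocks  (2B, 2-aligned)
  sizeof = 40, alignof = 4
48 − 40 = 8

8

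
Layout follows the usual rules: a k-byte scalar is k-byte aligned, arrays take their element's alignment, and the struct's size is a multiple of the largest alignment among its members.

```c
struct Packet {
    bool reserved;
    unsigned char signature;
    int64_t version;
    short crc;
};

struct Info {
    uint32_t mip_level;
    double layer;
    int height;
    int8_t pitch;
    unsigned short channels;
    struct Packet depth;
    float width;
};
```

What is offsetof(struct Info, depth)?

Packet: @0: reserved [1B, align 1] → 1; @1: signature [1B, align 1] → 2; +6 pad (align 8); @8: version [8B, align 8] → 16; @16: crc [2B, align 2] → 18; +6 tail pad (align 8); size 24, align 8
@0: mip_level [4B, align 4] → 4
+4 pad (align 8)
@8: layer [8B, align 8] → 16
@16: height [4B, align 4] → 20
@20: pitch [1B, align 1] → 21
+1 pad (align 2)
@22: channels [2B, align 2] → 24
@24: depth [24B, align 8] → 48

24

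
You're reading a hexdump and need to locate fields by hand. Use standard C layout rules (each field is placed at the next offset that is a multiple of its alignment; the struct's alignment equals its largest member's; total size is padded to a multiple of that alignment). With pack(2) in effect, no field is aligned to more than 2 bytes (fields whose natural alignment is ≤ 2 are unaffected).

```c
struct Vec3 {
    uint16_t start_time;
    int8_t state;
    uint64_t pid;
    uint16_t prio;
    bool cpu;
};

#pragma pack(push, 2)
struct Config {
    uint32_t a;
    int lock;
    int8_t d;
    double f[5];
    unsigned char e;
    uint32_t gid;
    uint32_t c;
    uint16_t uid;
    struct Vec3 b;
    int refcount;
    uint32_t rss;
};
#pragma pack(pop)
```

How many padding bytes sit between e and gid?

Vec3: start_time at 0 (size 2, align 2) → ends 2; state at 2 (size 1, align 1) → ends 3; pad 5 to align 8 for pid; pid at 8 (size 8, align 8) → ends 16; prio at 16 (size 2, align 2) → ends 18; cpu at 18 (size 1, align 1) → ends 19; tail pad 5 to reach multiple of 8; total 24 bytes, alignment 8
a at 0 (size 4, align 2) → ends 4
lock at 4 (size 4, align 2) → ends 8
d at 8 (size 1, align 1) → ends 9
pad 1 to align 2 for f
f at 10 (size 40, align 2) → ends 50
e at 50 (size 1, align 1) → ends 51
pad 1 to align 2 for gid
gid at 52 (size 4, align 2) → ends 56

1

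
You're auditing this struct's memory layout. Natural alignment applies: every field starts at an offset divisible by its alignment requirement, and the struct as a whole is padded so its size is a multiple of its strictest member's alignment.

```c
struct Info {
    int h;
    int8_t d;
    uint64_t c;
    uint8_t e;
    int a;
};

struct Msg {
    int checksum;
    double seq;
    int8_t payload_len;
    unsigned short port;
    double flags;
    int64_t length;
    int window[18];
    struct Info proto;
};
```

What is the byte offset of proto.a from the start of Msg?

132

Info: h at 0 (size 4, align 4) → ends 4; d at 4 (size 1, align 1) → ends 5; pad 3 to align 8 for c; c at 8 (size 8, align 8) → ends 16; e at 16 (size 1, align 1) → ends 17; pad 3 to align 4 for a; a at 20 (size 4, align 4) → ends 24; total 24 bytes, alignment 8
checksum at 0 (size 4, align 4) → ends 4
pad 4 to align 8 for seq
seq at 8 (size 8, align 8) → ends 16
payload_len at 16 (size 1, align 1) → ends 17
pad 1 to align 2 for port
port at 18 (size 2, align 2) → ends 20
pad 4 to align 8 for flags
flags at 24 (size 8, align 8) → ends 32
length at 32 (size 8, align 8) → ends 40
window at 40 (size 72, align 4) → ends 112
proto at 112 (size 24, align 8) → ends 136
within Info: a at 20
112 + 20 = 132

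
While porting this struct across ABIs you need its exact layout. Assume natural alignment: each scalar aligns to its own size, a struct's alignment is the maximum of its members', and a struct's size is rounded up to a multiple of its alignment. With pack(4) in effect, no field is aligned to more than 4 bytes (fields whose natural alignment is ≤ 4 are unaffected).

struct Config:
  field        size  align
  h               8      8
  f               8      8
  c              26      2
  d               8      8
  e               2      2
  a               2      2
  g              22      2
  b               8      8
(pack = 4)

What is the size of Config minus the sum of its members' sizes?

4

0..8  h  (8B, 4-aligned)
8..16  f  (8B, 4-aligned)
16..42  c  (26B, 2-aligned)
42..44  -- padding (2B)
44..52  d  (8B, 4-aligned)
52..54  e  (2B, 2-aligned)
54..56  a  (2B, 2-aligned)
56..78  g  (22B, 2-aligned)
78..80  -- padding (2B)
80..88  b  (8B, 4-aligned)
sizeof = 88, alignof = 4
data bytes 84, size 88 → padding 4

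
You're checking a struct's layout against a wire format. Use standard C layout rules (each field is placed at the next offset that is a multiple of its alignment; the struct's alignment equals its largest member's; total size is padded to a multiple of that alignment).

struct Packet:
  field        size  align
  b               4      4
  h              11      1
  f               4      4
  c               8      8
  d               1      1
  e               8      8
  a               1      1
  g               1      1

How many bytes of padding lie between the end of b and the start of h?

b at 0 (size 4, align 4) → ends 4
h at 4 (size 11, align 1) → ends 15

0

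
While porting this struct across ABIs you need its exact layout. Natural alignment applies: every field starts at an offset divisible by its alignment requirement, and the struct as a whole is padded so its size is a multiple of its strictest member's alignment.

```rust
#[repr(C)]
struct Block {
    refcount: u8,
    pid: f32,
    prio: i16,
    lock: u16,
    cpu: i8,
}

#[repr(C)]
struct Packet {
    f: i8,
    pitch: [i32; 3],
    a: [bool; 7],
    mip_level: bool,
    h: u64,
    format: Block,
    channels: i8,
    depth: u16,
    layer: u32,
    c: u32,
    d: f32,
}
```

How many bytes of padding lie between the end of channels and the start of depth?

Block: 0..1  refcount  (1B, 1-aligned); 1..4  -- padding (3B); 4..8  pid  (4B, 4-aligned); 8..10  prio  (2B, 2-aligned); 10..12  lock  (2B, 2-aligned); 12..13  cpu  (1B, 1-aligned); 13..16  -- tail padding (3B); sizeof = 16, alignof = 4
0..1  f  (1B, 1-aligned)
1..4  -- padding (3B)
4..16  pitch  (12B, 4-aligned)
16..23  a  (7B, 1-aligned)
23..24  mip_level  (1B, 1-aligned)
24..32  h  (8B, 8-aligned)
32..48  format  (16B, 4-aligned)
48..49  channels  (1B, 1-aligned)
49..50  -- padding (1B)
50..52  depth  (2B, 2-aligned)

1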